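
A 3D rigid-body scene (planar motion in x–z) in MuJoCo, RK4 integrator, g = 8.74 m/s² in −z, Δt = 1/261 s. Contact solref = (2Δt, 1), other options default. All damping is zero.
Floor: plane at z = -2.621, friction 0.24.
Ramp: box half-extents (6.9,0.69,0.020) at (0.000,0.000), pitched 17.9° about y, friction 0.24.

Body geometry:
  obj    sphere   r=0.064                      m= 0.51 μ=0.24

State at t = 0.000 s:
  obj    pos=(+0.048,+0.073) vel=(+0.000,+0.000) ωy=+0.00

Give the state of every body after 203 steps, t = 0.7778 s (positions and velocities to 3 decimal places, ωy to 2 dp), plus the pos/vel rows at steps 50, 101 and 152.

State at t = 0.7778 s:
  obj    pos=(+0.600,-0.106) vel=(+1.420,-0.459) ωy=+23.31

Key-timestep trajectory:
   step    t(s)  obj.x    obj.z    obj.vx   obj.vz 
     50  0.1916   +0.081  +0.062  +0.350  -0.113
    101  0.3870   +0.185  +0.029  +0.707  -0.228
    152  0.5824   +0.358  -0.027  +1.063  -0.343


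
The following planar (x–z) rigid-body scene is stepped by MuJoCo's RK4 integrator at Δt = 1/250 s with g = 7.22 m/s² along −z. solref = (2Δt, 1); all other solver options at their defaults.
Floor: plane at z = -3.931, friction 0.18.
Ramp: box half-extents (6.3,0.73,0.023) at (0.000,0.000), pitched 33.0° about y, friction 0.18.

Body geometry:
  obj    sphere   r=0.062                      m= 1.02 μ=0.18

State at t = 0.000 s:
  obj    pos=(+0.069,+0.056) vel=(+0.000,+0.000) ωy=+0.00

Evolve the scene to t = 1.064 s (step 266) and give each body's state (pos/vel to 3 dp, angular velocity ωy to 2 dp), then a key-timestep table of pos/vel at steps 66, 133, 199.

State at t = 1.064 s:
  obj    pos=(+1.422,-0.822) vel=(+2.537,-1.655) ωy=+46.57

Key-timestep trajectory:
   step    t(s)  obj.x    obj.z    obj.vx   obj.vz 
     66  0.2640   +0.153  +0.002  +0.631  -0.414
    133  0.5320   +0.408  -0.164  +1.270  -0.828
    199  0.7960   +0.827  -0.436  +1.901  -1.234


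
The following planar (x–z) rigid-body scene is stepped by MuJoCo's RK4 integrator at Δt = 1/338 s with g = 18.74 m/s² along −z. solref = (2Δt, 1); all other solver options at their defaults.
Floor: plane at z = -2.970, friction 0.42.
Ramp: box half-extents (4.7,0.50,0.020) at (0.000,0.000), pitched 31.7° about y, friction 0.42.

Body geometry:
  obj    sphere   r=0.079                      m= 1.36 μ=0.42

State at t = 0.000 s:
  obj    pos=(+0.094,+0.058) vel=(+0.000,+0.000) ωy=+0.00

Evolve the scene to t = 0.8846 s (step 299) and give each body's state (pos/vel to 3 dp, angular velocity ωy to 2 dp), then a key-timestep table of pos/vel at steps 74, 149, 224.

State at t = 0.8846 s:
  obj    pos=(+2.436,-1.388) vel=(+5.294,-3.270) ωy=+78.75

Key-timestep trajectory:
   step    t(s)  obj.x    obj.z    obj.vx   obj.vz 
     74  0.2189   +0.238  -0.030  +1.310  -0.809
    149  0.4408   +0.676  -0.301  +2.638  -1.629
    224  0.6627   +1.408  -0.754  +3.966  -2.450


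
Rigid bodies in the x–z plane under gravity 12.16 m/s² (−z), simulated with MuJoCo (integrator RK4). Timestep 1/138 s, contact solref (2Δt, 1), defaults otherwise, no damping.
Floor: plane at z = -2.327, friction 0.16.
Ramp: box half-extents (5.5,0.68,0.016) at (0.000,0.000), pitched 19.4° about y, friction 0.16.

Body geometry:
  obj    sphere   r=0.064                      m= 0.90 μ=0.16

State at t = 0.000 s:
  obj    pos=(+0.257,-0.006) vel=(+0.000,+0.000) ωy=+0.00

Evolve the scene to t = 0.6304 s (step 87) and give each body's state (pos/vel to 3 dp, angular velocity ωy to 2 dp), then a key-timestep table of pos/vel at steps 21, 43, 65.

State at t = 0.6304 s:
  obj    pos=(+0.798,-0.196) vel=(+1.716,-0.604) ωy=+28.40

Key-timestep trajectory:
   step    t(s)  obj.x    obj.z    obj.vx   obj.vz 
     21  0.1522   +0.289  -0.017  +0.414  -0.146
     43  0.3116   +0.389  -0.052  +0.848  -0.299
     65  0.4710   +0.559  -0.112  +1.282  -0.451


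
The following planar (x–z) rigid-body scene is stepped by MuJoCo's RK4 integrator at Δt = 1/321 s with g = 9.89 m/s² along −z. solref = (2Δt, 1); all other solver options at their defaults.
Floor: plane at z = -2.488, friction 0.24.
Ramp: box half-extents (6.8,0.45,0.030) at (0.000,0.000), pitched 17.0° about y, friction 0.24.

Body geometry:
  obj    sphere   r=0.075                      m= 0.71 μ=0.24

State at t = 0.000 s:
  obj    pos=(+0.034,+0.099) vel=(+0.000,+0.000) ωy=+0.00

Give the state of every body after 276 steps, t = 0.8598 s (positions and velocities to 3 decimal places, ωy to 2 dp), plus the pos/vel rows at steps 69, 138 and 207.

State at t = 0.8598 s:
  obj    pos=(+0.764,-0.124) vel=(+1.698,-0.519) ωy=+23.68

Key-timestep trajectory:
   step    t(s)  obj.x    obj.z    obj.vx   obj.vz 
     69  0.2150   +0.080  +0.085  +0.425  -0.130
    138  0.4299   +0.217  +0.044  +0.849  -0.260
    207  0.6449   +0.445  -0.026  +1.274  -0.389


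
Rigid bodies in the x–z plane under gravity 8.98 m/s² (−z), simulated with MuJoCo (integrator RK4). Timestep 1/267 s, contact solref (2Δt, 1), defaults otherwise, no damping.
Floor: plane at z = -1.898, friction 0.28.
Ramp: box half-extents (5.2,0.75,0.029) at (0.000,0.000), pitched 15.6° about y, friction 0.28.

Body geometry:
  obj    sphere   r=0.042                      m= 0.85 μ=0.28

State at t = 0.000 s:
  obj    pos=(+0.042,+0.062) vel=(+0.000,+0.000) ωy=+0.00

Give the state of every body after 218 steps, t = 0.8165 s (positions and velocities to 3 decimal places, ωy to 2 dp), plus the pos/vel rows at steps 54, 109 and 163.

State at t = 0.8165 s:
  obj    pos=(+0.596,-0.093) vel=(+1.357,-0.379) ωy=+33.53

Key-timestep trajectory:
   step    t(s)  obj.x    obj.z    obj.vx   obj.vz 
     54  0.2022   +0.076  +0.052  +0.336  -0.094
    109  0.4082   +0.180  +0.023  +0.678  -0.189
    163  0.6105   +0.352  -0.024  +1.014  -0.283


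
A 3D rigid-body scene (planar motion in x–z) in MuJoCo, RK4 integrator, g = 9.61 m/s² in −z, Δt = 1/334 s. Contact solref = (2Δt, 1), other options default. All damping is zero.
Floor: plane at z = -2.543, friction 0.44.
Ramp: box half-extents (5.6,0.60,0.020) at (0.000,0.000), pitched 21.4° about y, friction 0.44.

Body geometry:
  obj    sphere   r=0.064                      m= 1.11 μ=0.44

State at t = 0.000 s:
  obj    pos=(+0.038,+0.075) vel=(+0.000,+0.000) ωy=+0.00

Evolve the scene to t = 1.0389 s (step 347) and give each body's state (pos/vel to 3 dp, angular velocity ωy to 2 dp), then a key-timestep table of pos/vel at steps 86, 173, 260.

State at t = 1.0389 s:
  obj    pos=(+1.297,-0.418) vel=(+2.423,-0.949) ωy=+40.65

Key-timestep trajectory:
   step    t(s)  obj.x    obj.z    obj.vx   obj.vz 
     86  0.2575   +0.115  +0.045  +0.601  -0.235
    173  0.5180   +0.351  -0.047  +1.208  -0.473
    260  0.7784   +0.745  -0.202  +1.815  -0.711


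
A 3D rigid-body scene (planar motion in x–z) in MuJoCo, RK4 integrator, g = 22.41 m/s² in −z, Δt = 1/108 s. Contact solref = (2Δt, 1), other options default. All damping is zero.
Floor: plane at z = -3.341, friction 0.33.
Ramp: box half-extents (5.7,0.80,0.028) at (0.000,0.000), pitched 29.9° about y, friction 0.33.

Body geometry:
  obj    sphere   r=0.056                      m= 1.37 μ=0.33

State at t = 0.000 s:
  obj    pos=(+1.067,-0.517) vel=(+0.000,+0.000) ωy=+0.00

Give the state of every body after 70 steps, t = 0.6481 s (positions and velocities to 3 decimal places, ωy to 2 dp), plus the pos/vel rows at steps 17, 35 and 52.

State at t = 0.6481 s:
  obj    pos=(+2.520,-1.352) vel=(+4.483,-2.578) ωy=+92.32

Key-timestep trajectory:
   step    t(s)  obj.x    obj.z    obj.vx   obj.vz 
     17  0.1574   +1.153  -0.566  +1.089  -0.626
     35  0.3241   +1.430  -0.726  +2.242  -1.289
     52  0.4815   +1.869  -0.978  +3.330  -1.915


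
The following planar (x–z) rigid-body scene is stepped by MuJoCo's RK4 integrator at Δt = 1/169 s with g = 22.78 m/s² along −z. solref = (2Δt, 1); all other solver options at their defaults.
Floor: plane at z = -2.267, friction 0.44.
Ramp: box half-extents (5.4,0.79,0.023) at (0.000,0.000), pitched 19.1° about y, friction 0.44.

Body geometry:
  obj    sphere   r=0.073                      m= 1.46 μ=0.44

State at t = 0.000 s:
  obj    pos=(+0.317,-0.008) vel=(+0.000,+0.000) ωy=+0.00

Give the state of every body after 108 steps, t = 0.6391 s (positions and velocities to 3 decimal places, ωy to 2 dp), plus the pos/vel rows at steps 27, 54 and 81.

State at t = 0.6391 s:
  obj    pos=(+1.344,-0.364) vel=(+3.215,-1.113) ωy=+46.60

Key-timestep trajectory:
   step    t(s)  obj.x    obj.z    obj.vx   obj.vz 
     27  0.1598   +0.381  -0.030  +0.804  -0.278
     54  0.3195   +0.574  -0.097  +1.608  -0.557
     81  0.4793   +0.895  -0.208  +2.411  -0.835


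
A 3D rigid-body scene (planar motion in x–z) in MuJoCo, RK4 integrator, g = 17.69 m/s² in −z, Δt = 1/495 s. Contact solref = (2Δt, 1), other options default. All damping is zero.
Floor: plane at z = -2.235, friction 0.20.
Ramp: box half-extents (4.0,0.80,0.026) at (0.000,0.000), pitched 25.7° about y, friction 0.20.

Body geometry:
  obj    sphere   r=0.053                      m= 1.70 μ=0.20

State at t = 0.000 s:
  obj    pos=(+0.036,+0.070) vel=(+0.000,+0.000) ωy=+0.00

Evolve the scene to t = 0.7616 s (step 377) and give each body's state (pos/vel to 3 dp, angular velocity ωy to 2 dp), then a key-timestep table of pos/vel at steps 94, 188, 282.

State at t = 0.7616 s:
  obj    pos=(+1.468,-0.619) vel=(+3.761,-1.810) ωy=+78.73

Key-timestep trajectory:
   step    t(s)  obj.x    obj.z    obj.vx   obj.vz 
     94  0.1899   +0.125  +0.027  +0.938  -0.451
    188  0.3798   +0.392  -0.101  +1.875  -0.903
    282  0.5697   +0.837  -0.315  +2.813  -1.354


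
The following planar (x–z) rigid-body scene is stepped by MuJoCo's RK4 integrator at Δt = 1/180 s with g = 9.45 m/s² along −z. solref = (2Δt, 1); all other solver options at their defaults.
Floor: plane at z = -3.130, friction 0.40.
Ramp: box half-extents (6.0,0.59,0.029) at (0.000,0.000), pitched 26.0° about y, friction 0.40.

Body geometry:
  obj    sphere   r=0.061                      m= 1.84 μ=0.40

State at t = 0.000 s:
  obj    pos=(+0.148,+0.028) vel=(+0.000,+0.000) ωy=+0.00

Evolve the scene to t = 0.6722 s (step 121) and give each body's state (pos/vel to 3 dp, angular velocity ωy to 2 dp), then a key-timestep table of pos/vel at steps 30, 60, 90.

State at t = 0.6722 s:
  obj    pos=(+0.749,-0.265) vel=(+1.788,-0.872) ωy=+32.60

Key-timestep trajectory:
   step    t(s)  obj.x    obj.z    obj.vx   obj.vz 
     30  0.1667   +0.185  +0.010  +0.443  -0.216
     60  0.3333   +0.296  -0.044  +0.887  -0.432
     90  0.5000   +0.481  -0.134  +1.330  -0.649


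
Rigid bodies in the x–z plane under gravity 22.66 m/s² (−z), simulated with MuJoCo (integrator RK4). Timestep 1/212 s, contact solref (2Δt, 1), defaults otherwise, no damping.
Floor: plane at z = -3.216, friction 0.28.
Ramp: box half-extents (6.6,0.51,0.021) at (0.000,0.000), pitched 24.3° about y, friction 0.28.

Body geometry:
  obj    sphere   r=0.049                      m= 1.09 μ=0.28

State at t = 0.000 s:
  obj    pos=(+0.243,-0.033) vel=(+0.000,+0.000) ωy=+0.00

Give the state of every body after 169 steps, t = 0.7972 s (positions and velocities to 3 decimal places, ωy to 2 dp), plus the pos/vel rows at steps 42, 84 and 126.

State at t = 0.7972 s:
  obj    pos=(+2.172,-0.904) vel=(+4.839,-2.185) ωy=+108.34

Key-timestep trajectory:
   step    t(s)  obj.x    obj.z    obj.vx   obj.vz 
     42  0.1981   +0.362  -0.087  +1.203  -0.543
     84  0.3962   +0.720  -0.248  +2.406  -1.086
    126  0.5943   +1.315  -0.517  +3.608  -1.629


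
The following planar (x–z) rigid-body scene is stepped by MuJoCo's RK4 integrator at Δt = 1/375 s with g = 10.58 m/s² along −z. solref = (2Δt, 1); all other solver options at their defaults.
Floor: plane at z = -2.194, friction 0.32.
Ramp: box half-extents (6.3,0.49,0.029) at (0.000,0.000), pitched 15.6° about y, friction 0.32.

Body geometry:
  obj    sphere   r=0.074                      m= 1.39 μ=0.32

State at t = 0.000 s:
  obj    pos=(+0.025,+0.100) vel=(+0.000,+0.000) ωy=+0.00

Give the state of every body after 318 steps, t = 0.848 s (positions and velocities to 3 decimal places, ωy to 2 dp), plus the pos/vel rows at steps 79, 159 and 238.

State at t = 0.848 s:
  obj    pos=(+0.729,-0.097) vel=(+1.660,-0.463) ωy=+23.29

Key-timestep trajectory:
   step    t(s)  obj.x    obj.z    obj.vx   obj.vz 
     79  0.2107   +0.068  +0.088  +0.412  -0.115
    159  0.4240   +0.201  +0.051  +0.830  -0.232
    238  0.6347   +0.419  -0.010  +1.242  -0.347


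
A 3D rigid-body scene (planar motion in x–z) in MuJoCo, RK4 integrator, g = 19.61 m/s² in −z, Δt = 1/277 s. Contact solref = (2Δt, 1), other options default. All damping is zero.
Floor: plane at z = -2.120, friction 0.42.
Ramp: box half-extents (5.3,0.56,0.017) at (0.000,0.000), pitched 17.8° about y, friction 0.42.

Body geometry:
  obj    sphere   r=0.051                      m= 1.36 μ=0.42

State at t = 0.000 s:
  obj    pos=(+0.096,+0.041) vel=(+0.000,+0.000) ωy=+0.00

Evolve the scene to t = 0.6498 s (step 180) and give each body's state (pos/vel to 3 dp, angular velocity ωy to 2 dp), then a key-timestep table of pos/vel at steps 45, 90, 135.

State at t = 0.6498 s:
  obj    pos=(+0.957,-0.236) vel=(+2.649,-0.851) ωy=+54.55

Key-timestep trajectory:
   step    t(s)  obj.x    obj.z    obj.vx   obj.vz 
     45  0.1625   +0.150  +0.023  +0.662  -0.213
     90  0.3249   +0.311  -0.028  +1.325  -0.425
    135  0.4874   +0.580  -0.115  +1.987  -0.638


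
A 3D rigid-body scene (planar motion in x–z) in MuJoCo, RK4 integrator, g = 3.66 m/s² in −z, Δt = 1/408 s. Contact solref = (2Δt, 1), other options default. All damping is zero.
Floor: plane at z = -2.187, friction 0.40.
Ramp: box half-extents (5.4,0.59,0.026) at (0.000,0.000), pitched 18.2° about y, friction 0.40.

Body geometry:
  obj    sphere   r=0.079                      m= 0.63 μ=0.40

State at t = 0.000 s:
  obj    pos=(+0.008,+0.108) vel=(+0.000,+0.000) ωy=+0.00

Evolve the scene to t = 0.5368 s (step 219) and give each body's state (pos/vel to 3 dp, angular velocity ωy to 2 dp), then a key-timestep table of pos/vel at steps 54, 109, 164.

State at t = 0.5368 s:
  obj    pos=(+0.120,+0.071) vel=(+0.416,-0.137) ωy=+5.55

Key-timestep trajectory:
   step    t(s)  obj.x    obj.z    obj.vx   obj.vz 
     54  0.1324   +0.015  +0.106  +0.103  -0.034
    109  0.2672   +0.036  +0.099  +0.207  -0.068
    164  0.4020   +0.071  +0.087  +0.312  -0.103


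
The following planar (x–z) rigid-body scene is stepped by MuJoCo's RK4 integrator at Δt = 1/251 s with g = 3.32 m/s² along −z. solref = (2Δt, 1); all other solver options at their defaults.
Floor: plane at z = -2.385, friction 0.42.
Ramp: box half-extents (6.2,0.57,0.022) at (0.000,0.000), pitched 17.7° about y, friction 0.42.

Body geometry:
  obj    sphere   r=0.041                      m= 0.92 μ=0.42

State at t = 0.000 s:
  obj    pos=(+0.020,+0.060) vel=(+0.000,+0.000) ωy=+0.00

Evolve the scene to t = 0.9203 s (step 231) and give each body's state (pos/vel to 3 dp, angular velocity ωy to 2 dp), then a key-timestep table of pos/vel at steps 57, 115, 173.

State at t = 0.9203 s:
  obj    pos=(+0.311,-0.033) vel=(+0.632,-0.202) ωy=+16.18

Key-timestep trajectory:
   step    t(s)  obj.x    obj.z    obj.vx   obj.vz 
     57  0.2271   +0.038  +0.054  +0.156  -0.050
    115  0.4582   +0.092  +0.037  +0.315  -0.100
    173  0.6892   +0.183  +0.008  +0.473  -0.151


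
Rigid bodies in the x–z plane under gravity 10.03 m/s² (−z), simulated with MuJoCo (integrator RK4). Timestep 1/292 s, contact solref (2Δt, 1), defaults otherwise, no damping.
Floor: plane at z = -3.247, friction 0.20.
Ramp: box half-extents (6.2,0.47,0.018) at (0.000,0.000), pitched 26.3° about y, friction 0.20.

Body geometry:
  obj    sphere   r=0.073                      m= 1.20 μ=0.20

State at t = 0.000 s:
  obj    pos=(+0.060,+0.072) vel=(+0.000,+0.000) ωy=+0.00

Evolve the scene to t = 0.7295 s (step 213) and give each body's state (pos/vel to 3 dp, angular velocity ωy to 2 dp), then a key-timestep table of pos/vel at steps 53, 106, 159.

State at t = 0.7295 s:
  obj    pos=(+0.817,-0.302) vel=(+2.076,-1.026) ωy=+31.71

Key-timestep trajectory:
   step    t(s)  obj.x    obj.z    obj.vx   obj.vz 
     53  0.1815   +0.107  +0.049  +0.517  -0.255
    106  0.3630   +0.248  -0.021  +1.033  -0.511
    159  0.5445   +0.482  -0.137  +1.550  -0.766


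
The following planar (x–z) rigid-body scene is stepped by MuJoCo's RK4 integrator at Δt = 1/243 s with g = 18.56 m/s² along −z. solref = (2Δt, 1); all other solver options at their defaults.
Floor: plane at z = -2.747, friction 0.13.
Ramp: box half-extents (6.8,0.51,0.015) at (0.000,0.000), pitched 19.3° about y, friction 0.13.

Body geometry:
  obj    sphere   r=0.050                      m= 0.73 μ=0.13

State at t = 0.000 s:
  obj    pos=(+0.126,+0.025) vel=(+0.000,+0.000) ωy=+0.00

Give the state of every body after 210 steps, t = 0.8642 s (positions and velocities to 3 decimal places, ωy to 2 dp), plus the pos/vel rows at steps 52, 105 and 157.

State at t = 0.8642 s:
  obj    pos=(+1.670,-0.516) vel=(+3.574,-1.252) ωy=+75.71

Key-timestep trajectory:
   step    t(s)  obj.x    obj.z    obj.vx   obj.vz 
     52  0.2140   +0.221  -0.008  +0.885  -0.310
    105  0.4321   +0.512  -0.110  +1.787  -0.626
    157  0.6461   +0.989  -0.278  +2.672  -0.936


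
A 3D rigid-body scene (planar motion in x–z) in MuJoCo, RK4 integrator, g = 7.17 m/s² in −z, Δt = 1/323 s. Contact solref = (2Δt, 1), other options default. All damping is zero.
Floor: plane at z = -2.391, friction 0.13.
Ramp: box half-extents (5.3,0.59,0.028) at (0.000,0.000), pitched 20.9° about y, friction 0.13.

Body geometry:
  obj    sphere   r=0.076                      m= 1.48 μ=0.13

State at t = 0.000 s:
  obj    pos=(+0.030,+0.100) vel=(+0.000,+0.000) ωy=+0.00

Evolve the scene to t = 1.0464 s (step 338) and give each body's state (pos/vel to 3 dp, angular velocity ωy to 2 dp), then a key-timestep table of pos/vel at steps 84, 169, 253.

State at t = 1.0464 s:
  obj    pos=(+0.965,-0.257) vel=(+1.786,-0.682) ωy=+25.15

Key-timestep trajectory:
   step    t(s)  obj.x    obj.z    obj.vx   obj.vz 
     84  0.2601   +0.088  +0.078  +0.444  -0.170
    169  0.5232   +0.264  +0.011  +0.893  -0.341
    253  0.7833   +0.554  -0.100  +1.337  -0.511


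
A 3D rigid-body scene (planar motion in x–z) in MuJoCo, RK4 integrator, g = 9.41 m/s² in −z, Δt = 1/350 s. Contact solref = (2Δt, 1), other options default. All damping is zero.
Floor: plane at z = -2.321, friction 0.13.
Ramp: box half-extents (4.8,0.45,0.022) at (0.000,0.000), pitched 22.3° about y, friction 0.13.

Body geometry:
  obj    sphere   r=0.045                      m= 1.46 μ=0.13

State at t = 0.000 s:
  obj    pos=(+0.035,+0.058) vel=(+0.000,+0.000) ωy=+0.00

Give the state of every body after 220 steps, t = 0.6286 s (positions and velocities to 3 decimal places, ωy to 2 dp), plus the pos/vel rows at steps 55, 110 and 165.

State at t = 0.6286 s:
  obj    pos=(+0.501,-0.133) vel=(+1.483,-0.608) ωy=+35.62

Key-timestep trajectory:
   step    t(s)  obj.x    obj.z    obj.vx   obj.vz 
     55  0.1571   +0.064  +0.046  +0.371  -0.152
    110  0.3143   +0.152  +0.010  +0.742  -0.304
    165  0.4714   +0.297  -0.050  +1.113  -0.456


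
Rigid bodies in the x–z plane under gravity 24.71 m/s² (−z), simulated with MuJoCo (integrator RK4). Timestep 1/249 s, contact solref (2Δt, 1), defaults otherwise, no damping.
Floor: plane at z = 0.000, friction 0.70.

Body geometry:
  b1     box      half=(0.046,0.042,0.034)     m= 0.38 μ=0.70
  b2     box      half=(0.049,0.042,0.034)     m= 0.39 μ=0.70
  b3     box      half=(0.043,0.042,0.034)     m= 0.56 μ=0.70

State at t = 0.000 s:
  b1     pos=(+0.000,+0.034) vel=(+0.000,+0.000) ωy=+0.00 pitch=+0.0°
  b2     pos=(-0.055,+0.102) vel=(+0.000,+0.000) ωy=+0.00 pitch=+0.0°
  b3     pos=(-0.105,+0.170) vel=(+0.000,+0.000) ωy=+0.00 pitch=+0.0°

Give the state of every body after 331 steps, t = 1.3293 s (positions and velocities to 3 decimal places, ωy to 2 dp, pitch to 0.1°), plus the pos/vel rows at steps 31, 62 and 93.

State at t = 1.3293 s:
  b1     pos=(+0.000,+0.034) vel=(+0.000,+0.000) ωy=+0.00 pitch=+0.0°
  b2     pos=(-0.097,+0.049) vel=(+0.000,+0.000) ωy=+0.00 pitch=-90.0°
  b3     pos=(-0.288,+0.034) vel=(+0.000,+0.000) ωy=+0.00 pitch=+180.0°

Key-timestep trajectory:
   step    t(s)  b1.x    b1.z    b1.vx   b1.vz   b2.x    b2.z    b2.vx   b2.vz   b3.x    b3.z    b3.vx   b3.vz 
     31  0.1245   +0.000  +0.034  +0.000  +0.000   -0.080  +0.079  -0.366  -0.779   -0.169  +0.084  -0.764  -1.888
     62  0.2490   +0.000  +0.034  +0.000  +0.000   -0.118  +0.058  -0.020  +0.006   -0.240  +0.055  -0.243  +0.024
     93  0.3735   +0.000  +0.034  +0.000  +0.000   -0.093  +0.051  +0.047  +0.086   -0.284  +0.038  -0.596  -0.566


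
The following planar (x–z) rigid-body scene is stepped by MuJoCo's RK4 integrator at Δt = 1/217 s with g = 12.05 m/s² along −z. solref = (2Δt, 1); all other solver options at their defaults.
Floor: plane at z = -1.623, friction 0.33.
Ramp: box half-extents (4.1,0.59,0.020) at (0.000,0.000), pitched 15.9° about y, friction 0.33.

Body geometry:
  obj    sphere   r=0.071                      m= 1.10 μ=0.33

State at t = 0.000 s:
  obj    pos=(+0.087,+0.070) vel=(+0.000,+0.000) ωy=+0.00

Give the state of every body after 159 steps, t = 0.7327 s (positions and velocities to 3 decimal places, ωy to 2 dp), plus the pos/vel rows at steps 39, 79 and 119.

State at t = 0.7327 s:
  obj    pos=(+0.696,-0.104) vel=(+1.662,-0.473) ωy=+24.33

Key-timestep trajectory:
   step    t(s)  obj.x    obj.z    obj.vx   obj.vz 
     39  0.1797   +0.124  +0.059  +0.408  -0.116
     79  0.3641   +0.237  +0.027  +0.826  -0.235
    119  0.5484   +0.428  -0.027  +1.244  -0.354


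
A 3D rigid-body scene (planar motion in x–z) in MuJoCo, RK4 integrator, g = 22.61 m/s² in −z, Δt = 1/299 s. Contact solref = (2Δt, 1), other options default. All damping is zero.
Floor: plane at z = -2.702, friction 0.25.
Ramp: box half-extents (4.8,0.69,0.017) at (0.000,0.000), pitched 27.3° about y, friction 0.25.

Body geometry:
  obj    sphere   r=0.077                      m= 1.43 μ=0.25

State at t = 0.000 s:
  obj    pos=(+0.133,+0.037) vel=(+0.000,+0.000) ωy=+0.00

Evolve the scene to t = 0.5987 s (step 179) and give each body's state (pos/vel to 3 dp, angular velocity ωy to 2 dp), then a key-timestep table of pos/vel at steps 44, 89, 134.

State at t = 0.5987 s:
  obj    pos=(+1.313,-0.572) vel=(+3.941,-2.034) ωy=+57.58

Key-timestep trajectory:
   step    t(s)  obj.x    obj.z    obj.vx   obj.vz 
     44  0.1472   +0.204  +0.000  +0.969  -0.500
     89  0.2977   +0.425  -0.113  +1.960  -1.011
    134  0.4482   +0.794  -0.304  +2.950  -1.523


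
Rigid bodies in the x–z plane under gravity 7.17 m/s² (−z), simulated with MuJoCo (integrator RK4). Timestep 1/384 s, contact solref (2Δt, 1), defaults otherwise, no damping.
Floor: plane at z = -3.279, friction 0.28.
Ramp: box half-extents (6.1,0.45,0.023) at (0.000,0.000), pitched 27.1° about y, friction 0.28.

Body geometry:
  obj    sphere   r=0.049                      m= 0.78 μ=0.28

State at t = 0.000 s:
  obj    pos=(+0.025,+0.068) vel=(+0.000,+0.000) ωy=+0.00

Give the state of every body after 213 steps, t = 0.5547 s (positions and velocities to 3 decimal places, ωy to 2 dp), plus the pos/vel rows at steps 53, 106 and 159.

State at t = 0.5547 s:
  obj    pos=(+0.345,-0.095) vel=(+1.152,-0.590) ωy=+26.41

Key-timestep trajectory:
   step    t(s)  obj.x    obj.z    obj.vx   obj.vz 
     53  0.1380   +0.045  +0.058  +0.287  -0.147
    106  0.2760   +0.104  +0.028  +0.573  -0.293
    159  0.4141   +0.203  -0.023  +0.860  -0.440


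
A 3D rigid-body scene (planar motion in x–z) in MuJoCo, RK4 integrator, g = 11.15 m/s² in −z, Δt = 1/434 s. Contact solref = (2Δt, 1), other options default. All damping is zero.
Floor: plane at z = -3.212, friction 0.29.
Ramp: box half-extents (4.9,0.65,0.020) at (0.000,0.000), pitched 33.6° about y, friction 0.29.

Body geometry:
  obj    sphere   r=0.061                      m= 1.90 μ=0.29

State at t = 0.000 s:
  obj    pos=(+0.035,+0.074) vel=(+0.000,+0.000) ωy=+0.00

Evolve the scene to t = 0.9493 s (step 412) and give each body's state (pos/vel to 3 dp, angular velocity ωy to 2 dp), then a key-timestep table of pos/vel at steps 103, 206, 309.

State at t = 0.9493 s:
  obj    pos=(+1.689,-1.025) vel=(+3.485,-2.315) ωy=+68.58

Key-timestep trajectory:
   step    t(s)  obj.x    obj.z    obj.vx   obj.vz 
    103  0.2373   +0.138  +0.005  +0.871  -0.579
    206  0.4747   +0.449  -0.201  +1.743  -1.158
    309  0.7120   +0.966  -0.544  +2.614  -1.737


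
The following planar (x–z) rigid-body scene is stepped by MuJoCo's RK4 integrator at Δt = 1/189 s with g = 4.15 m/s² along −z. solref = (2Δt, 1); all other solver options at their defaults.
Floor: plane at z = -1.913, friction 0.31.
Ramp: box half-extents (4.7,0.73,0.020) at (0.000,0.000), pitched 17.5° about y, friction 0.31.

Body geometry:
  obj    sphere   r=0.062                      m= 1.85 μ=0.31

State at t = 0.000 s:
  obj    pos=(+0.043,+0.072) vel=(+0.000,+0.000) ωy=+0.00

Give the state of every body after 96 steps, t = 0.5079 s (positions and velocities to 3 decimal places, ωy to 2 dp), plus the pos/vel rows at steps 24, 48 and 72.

State at t = 0.5079 s:
  obj    pos=(+0.153,+0.038) vel=(+0.432,-0.136) ωy=+7.30

Key-timestep trajectory:
   step    t(s)  obj.x    obj.z    obj.vx   obj.vz 
     24  0.1270   +0.050  +0.070  +0.108  -0.034
     48  0.2540   +0.071  +0.064  +0.216  -0.068
     72  0.3810   +0.105  +0.053  +0.324  -0.102


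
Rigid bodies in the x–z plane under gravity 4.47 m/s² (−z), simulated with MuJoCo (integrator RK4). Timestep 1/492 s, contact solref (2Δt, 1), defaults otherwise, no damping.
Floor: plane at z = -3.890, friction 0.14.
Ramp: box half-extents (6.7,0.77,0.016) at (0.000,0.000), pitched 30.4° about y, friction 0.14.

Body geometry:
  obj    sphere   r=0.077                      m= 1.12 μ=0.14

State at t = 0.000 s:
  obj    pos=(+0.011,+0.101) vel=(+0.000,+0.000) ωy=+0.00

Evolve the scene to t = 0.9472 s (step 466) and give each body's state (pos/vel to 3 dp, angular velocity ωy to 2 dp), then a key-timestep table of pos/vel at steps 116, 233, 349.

State at t = 0.9472 s:
  obj    pos=(+0.680,-0.291) vel=(+1.408,-0.833) ωy=+16.45

Key-timestep trajectory:
   step    t(s)  obj.x    obj.z    obj.vx   obj.vz 
    116  0.2358   +0.053  +0.077  +0.351  -0.213
    233  0.4736   +0.179  +0.003  +0.703  -0.424
    349  0.7093   +0.387  -0.119  +1.061  -0.609


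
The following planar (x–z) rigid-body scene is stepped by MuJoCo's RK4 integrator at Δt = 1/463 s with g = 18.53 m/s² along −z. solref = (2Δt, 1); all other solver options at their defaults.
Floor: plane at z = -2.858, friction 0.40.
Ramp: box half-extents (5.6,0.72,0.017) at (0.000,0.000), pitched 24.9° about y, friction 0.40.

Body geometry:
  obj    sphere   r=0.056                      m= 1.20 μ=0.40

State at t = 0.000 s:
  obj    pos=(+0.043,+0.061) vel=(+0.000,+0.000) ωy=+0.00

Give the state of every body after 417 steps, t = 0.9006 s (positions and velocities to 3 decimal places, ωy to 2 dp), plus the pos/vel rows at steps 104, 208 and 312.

State at t = 0.9006 s:
  obj    pos=(+2.093,-0.891) vel=(+4.553,-2.113) ωy=+89.62

Key-timestep trajectory:
   step    t(s)  obj.x    obj.z    obj.vx   obj.vz 
    104  0.2246   +0.170  +0.001  +1.136  -0.527
    208  0.4492   +0.553  -0.176  +2.271  -1.054
    312  0.6739   +1.191  -0.472  +3.406  -1.581


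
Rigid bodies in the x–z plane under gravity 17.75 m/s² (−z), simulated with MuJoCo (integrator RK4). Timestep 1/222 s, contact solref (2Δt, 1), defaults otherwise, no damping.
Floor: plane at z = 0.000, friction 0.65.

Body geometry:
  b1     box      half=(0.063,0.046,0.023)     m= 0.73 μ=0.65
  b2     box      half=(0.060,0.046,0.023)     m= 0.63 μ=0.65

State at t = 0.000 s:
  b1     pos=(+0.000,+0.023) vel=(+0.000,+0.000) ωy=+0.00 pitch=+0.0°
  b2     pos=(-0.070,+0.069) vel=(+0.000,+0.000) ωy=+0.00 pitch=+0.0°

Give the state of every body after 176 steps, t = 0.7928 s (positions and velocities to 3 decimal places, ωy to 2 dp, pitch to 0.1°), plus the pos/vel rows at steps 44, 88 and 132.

State at t = 0.7928 s:
  b1     pos=(+0.000,+0.023) vel=(+0.001,+0.000) ωy=+0.00 pitch=+0.0°
  b2     pos=(-0.083,+0.058) vel=(+0.000,-0.001) ωy=+0.02 pitch=-43.7°

Key-timestep trajectory:
   step    t(s)  b1.x    b1.z    b1.vx   b1.vz   b2.x    b2.z    b2.vx   b2.vz 
     44  0.1982   +0.000  +0.023  +0.000  +0.000   -0.089  +0.061  +0.042  -0.011
     88  0.3964   +0.000  +0.023  +0.001  +0.000   -0.083  +0.058  +0.000  +0.000
    132  0.5946   +0.000  +0.023  +0.001  +0.000   -0.083  +0.058  +0.000  -0.001


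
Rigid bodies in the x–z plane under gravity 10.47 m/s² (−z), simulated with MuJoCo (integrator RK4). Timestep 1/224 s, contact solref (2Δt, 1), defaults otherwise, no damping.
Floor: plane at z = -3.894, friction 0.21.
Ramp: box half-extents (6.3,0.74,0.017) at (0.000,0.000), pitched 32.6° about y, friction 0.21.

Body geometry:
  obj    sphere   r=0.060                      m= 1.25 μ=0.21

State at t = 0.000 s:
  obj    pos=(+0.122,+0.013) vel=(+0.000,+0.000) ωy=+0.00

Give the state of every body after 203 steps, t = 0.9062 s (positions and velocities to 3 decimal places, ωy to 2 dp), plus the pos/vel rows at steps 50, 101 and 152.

State at t = 0.9062 s:
  obj    pos=(+1.516,-0.878) vel=(+3.077,-1.968) ωy=+60.84

Key-timestep trajectory:
   step    t(s)  obj.x    obj.z    obj.vx   obj.vz 
     50  0.2232   +0.207  -0.041  +0.758  -0.485
    101  0.4509   +0.467  -0.207  +1.531  -0.979
    152  0.6786   +0.904  -0.487  +2.304  -1.473


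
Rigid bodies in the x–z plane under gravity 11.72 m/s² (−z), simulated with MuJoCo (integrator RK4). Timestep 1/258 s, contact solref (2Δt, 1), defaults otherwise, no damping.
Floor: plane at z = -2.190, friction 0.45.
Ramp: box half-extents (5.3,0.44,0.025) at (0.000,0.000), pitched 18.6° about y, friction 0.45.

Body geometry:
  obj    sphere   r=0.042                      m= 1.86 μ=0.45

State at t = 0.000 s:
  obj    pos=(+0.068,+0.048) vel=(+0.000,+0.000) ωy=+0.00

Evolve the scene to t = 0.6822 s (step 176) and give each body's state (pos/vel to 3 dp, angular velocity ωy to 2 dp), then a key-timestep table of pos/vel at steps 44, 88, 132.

State at t = 0.6822 s:
  obj    pos=(+0.657,-0.150) vel=(+1.726,-0.581) ωy=+43.36

Key-timestep trajectory:
   step    t(s)  obj.x    obj.z    obj.vx   obj.vz 
     44  0.1705   +0.105  +0.035  +0.432  -0.145
     88  0.3411   +0.215  -0.002  +0.863  -0.291
    132  0.5116   +0.399  -0.064  +1.295  -0.436


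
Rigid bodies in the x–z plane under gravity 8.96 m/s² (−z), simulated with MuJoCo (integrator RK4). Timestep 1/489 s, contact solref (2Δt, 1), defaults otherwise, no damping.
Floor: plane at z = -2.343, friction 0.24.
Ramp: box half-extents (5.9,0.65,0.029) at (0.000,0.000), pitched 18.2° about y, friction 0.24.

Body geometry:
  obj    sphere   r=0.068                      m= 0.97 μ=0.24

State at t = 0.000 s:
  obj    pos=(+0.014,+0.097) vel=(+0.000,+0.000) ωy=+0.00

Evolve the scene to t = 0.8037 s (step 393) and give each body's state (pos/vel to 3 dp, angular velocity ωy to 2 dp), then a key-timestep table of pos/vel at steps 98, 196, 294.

State at t = 0.8037 s:
  obj    pos=(+0.627,-0.104) vel=(+1.526,-0.502) ωy=+23.62

Key-timestep trajectory:
   step    t(s)  obj.x    obj.z    obj.vx   obj.vz 
     98  0.2004   +0.052  +0.085  +0.381  -0.125
    196  0.4008   +0.167  +0.047  +0.761  -0.250
    294  0.6012   +0.357  -0.015  +1.142  -0.375


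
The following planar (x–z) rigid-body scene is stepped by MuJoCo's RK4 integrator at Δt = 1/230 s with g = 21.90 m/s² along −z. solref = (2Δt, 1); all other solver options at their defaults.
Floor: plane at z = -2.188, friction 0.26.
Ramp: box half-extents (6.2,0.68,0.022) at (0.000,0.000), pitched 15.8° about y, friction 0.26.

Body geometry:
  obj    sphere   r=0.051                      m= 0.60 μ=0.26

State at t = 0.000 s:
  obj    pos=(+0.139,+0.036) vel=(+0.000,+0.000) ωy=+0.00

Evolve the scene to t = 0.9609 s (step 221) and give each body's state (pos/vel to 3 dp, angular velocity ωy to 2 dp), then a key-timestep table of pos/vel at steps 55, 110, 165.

State at t = 0.9609 s:
  obj    pos=(+2.031,-0.499) vel=(+3.938,-1.114) ωy=+80.23

Key-timestep trajectory:
   step    t(s)  obj.x    obj.z    obj.vx   obj.vz 
     55  0.2391   +0.256  +0.003  +0.980  -0.277
    110  0.4783   +0.608  -0.096  +1.960  -0.555
    165  0.7174   +1.194  -0.262  +2.940  -0.832


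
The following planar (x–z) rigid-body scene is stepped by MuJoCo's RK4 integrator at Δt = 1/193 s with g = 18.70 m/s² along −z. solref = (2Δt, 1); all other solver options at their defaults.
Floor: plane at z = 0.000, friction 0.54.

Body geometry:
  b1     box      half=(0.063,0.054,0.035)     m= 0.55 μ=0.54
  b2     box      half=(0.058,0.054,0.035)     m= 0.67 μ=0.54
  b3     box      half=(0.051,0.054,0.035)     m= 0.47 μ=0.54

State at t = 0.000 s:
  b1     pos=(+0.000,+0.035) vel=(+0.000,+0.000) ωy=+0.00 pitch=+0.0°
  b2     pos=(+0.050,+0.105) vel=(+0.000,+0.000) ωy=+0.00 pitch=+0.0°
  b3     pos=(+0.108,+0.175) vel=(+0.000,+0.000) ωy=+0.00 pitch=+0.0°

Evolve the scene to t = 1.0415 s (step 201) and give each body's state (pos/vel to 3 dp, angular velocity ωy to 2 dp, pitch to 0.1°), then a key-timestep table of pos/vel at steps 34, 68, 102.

State at t = 1.0415 s:
  b1     pos=(+0.000,+0.035) vel=(+0.000,+0.000) ωy=+0.00 pitch=+0.0°
  b2     pos=(+0.112,+0.058) vel=(+0.000,+0.000) ωy=+0.00 pitch=+90.0°
  b3     pos=(+0.306,+0.035) vel=(+0.000,+0.000) ωy=+0.00 pitch=+180.0°

Key-timestep trajectory:
   step    t(s)  b1.x    b1.z    b1.vx   b1.vz   b2.x    b2.z    b2.vx   b2.vz   b3.x    b3.z    b3.vx   b3.vz 
     34  0.1762   +0.000  +0.035  -0.001  +0.000   +0.072  +0.106  +0.333  -0.091   +0.161  +0.129  +0.590  -0.931
     68  0.3523   +0.000  +0.035  +0.000  +0.000   +0.132  +0.066  +0.082  +0.018   +0.261  +0.061  +0.440  -0.055
    102  0.5285   +0.000  +0.035  +0.000  +0.000   +0.106  +0.060  -0.067  +0.074   +0.306  +0.035  +0.000  +0.001


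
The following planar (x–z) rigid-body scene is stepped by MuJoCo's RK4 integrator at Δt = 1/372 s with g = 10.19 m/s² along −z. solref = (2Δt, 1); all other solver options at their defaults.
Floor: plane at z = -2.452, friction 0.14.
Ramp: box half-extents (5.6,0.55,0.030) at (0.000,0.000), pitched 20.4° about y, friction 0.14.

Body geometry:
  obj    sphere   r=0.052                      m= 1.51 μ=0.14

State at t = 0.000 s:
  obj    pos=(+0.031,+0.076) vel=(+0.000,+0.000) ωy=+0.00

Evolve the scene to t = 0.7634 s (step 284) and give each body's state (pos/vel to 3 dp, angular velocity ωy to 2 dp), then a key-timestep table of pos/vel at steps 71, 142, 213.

State at t = 0.7634 s:
  obj    pos=(+0.724,-0.182) vel=(+1.816,-0.675) ωy=+37.24

Key-timestep trajectory:
   step    t(s)  obj.x    obj.z    obj.vx   obj.vz 
     71  0.1909   +0.074  +0.060  +0.454  -0.169
    142  0.3817   +0.204  +0.012  +0.908  -0.338
    213  0.5726   +0.421  -0.069  +1.362  -0.506


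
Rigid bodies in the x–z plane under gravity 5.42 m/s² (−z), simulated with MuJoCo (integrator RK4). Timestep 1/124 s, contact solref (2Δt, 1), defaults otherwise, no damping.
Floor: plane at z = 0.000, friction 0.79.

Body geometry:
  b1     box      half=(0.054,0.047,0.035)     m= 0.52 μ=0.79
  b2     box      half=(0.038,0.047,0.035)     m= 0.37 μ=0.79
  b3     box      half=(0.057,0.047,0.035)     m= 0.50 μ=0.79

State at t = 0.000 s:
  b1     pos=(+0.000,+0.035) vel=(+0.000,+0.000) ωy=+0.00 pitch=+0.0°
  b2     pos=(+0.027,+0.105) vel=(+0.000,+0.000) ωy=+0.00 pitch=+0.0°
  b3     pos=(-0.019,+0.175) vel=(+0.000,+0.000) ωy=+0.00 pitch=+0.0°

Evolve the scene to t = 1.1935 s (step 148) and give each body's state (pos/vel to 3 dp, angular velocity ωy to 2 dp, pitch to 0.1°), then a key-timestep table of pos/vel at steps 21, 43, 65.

State at t = 1.1935 s:
  b1     pos=(+0.000,+0.035) vel=(+0.000,+0.000) ωy=+0.00 pitch=+0.0°
  b2     pos=(+0.027,+0.105) vel=(+0.000,+0.000) ωy=+0.00 pitch=+0.0°
  b3     pos=(-0.150,+0.035) vel=(+0.000,+0.000) ωy=+0.00 pitch=+180.0°

Key-timestep trajectory:
   step    t(s)  b1.x    b1.z    b1.vx   b1.vz   b2.x    b2.z    b2.vx   b2.vz   b3.x    b3.z    b3.vx   b3.vz 
     21  0.1694   +0.000  +0.035  +0.000  +0.000   +0.027  +0.105  +0.001  +0.000   -0.028  +0.171  -0.115  -0.060
     43  0.3468   +0.000  +0.035  +0.001  +0.000   +0.027  +0.105  +0.001  -0.003   -0.060  +0.130  -0.373  -0.089
     65  0.5242   +0.000  +0.035  +0.000  +0.000   +0.027  +0.105  +0.000  +0.000   -0.131  +0.061  -0.407  -0.832


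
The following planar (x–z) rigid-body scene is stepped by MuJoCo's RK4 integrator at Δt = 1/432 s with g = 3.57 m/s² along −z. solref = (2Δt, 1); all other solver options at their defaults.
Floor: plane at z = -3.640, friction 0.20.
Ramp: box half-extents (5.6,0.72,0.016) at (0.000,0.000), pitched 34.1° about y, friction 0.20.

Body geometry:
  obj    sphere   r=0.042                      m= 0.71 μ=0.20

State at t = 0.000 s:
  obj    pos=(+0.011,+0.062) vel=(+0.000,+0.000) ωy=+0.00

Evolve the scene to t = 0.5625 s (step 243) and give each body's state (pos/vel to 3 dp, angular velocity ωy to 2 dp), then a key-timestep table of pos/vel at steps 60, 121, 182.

State at t = 0.5625 s:
  obj    pos=(+0.200,-0.065) vel=(+0.666,-0.451) ωy=+19.14

Key-timestep trajectory:
   step    t(s)  obj.x    obj.z    obj.vx   obj.vz 
     60  0.1389   +0.023  +0.054  +0.168  -0.116
    121  0.2801   +0.059  +0.030  +0.334  -0.226
    182  0.4213   +0.118  -0.010  +0.499  -0.338


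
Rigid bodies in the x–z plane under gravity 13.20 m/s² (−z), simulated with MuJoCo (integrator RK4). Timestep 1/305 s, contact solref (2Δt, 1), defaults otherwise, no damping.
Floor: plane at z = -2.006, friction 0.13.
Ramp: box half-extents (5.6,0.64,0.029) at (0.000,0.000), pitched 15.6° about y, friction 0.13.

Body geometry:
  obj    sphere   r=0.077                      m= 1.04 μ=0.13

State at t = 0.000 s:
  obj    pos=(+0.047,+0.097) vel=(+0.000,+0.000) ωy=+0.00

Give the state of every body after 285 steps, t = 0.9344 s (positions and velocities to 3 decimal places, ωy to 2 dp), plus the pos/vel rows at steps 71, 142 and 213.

State at t = 0.9344 s:
  obj    pos=(+1.113,-0.201) vel=(+2.282,-0.637) ωy=+30.77

Key-timestep trajectory:
   step    t(s)  obj.x    obj.z    obj.vx   obj.vz 
     71  0.2328   +0.113  +0.078  +0.569  -0.159
    142  0.4656   +0.312  +0.023  +1.137  -0.317
    213  0.6984   +0.643  -0.069  +1.706  -0.476


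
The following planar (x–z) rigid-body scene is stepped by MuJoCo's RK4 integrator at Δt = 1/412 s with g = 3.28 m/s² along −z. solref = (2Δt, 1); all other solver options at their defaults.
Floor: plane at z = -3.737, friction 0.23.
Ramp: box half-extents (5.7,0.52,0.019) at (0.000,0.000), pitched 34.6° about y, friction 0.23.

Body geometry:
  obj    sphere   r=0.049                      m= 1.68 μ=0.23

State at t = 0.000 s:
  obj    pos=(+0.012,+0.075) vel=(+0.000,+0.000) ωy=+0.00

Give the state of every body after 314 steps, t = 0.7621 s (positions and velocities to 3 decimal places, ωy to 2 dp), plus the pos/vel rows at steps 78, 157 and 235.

State at t = 0.7621 s:
  obj    pos=(+0.330,-0.145) vel=(+0.835,-0.576) ωy=+20.69

Key-timestep trajectory:
   step    t(s)  obj.x    obj.z    obj.vx   obj.vz 
     78  0.1893   +0.031  +0.061  +0.207  -0.143
    157  0.3811   +0.091  +0.020  +0.417  -0.288
    235  0.5704   +0.190  -0.048  +0.625  -0.431


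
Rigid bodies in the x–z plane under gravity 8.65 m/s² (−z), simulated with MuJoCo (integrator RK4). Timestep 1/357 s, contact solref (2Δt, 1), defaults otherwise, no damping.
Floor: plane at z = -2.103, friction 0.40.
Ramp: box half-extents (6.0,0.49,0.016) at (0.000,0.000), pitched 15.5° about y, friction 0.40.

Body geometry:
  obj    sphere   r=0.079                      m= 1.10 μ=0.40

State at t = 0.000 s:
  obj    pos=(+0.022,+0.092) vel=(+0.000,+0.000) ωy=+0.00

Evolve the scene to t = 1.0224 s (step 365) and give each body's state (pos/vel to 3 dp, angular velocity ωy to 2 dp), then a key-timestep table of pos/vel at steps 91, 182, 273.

State at t = 1.0224 s:
  obj    pos=(+0.854,-0.138) vel=(+1.627,-0.451) ωy=+21.37

Key-timestep trajectory:
   step    t(s)  obj.x    obj.z    obj.vx   obj.vz 
     91  0.2549   +0.074  +0.078  +0.406  -0.112
    182  0.5098   +0.229  +0.035  +0.811  -0.225
    273  0.7647   +0.487  -0.037  +1.217  -0.337
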